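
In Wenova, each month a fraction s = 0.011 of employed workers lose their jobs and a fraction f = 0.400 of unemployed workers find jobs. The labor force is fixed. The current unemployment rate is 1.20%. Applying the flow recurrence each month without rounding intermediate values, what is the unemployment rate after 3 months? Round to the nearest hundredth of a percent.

Unemployment rate after three months ≈ 2.37%.

With a fixed labor force, u_{t+1} = u_t + s·(1−u_t) − f·u_t = u_t·(1−s−f) + s.
Here 1−s−f = 0.589 and s = 0.011.
u_1 = 0.012000 × 0.589 + 0.011 = 0.018068.
u_2 = 0.018068 × 0.589 + 0.011 = 0.021642.
u_3 = 0.021642 × 0.589 + 0.011 = 0.023747.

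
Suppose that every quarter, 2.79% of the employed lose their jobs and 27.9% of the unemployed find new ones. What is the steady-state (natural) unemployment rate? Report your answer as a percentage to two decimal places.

At steady state the flows balance: s·E = f·U, so U/(E+U) = s/(s+f).
u* = 2.79 / (2.79 + 27.9) = 2.79 / 30.69 = 9.09%.

Steady-state unemployment rate ≈ 9.09%.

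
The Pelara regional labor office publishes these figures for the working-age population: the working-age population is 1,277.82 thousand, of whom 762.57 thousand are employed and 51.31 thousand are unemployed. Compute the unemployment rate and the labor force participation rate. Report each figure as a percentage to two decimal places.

Labor force = employed + unemployed = 762.57 + 51.31 = 813.88 thousand.
Unemployment rate = 51.31 / 813.88 = 6.30%.
Labor force participation rate = 813.88 / 1,277.82 = 63.69%.

Unemployment rate ≈ 6.30%; labor force participation rate ≈ 63.69%.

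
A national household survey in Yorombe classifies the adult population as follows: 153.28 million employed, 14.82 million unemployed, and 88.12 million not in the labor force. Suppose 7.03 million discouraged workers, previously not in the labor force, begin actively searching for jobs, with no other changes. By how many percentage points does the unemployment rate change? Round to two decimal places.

Initially, labor force = 153.28 + 14.82 = 168.10 million, so u = 14.82/168.10 = 8.82%.
After the change, unemployed and labor force both rise by 7.03 → E = 153.28, U = 21.85, labor force = 175.13 million.
New unemployment rate = 21.85 / 175.13 = 12.48%.
Change = 12.48% − 8.82% = +3.66 percentage points.

The unemployment rate changes by +3.66 percentage points.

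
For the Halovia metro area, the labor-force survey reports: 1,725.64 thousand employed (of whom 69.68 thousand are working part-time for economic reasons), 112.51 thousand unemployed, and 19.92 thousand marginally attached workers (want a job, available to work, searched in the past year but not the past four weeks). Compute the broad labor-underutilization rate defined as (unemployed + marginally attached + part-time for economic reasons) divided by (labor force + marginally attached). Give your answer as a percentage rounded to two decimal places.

Labor force = 1,725.64 + 112.51 = 1,838.15 thousand.
Numerator = 112.51 + 19.92 + 69.68 = 202.11 thousand.
Denominator = 1,838.15 + 19.92 = 1,858.07 thousand.
Broad rate = 202.11 / 1,858.07 = 10.88%.

Broad underutilization rate ≈ 10.88%.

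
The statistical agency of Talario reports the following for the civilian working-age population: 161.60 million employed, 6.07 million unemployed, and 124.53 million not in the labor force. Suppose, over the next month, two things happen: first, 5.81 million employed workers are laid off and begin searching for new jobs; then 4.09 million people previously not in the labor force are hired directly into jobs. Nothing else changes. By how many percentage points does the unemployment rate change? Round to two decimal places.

Initially, labor force = 161.60 + 6.07 = 167.67 million, so u = 6.07/167.67 = 3.62%.
After the first change, employed falls and unemployed rises by 5.81; labor force unchanged → E = 155.79, U = 11.88, labor force = 167.67 million.
After the second change, employed and labor force both rise by 4.09; unemployed unchanged → E = 159.88, U = 11.88, labor force = 171.76 million.
New unemployment rate = 11.88 / 171.76 = 6.92%.
Change = 6.92% − 3.62% = +3.30 percentage points.

The unemployment rate changes by +3.30 percentage points.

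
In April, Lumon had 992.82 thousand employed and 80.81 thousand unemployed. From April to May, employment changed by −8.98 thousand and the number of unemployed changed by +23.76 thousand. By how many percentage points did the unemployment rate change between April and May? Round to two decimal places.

April: labor force = 992.82 + 80.81 = 1,073.63; u = 80.81/1,073.63 = 7.53%.
May: labor force = 983.84 + 104.57 = 1,088.41; u = 104.57/1,088.41 = 9.61%.
Change = 9.61% − 7.53% = +2.08 pp.

The unemployment rate changed by +2.08 percentage points.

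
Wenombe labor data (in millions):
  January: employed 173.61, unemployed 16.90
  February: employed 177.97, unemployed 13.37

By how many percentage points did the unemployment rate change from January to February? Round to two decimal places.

The unemployment rate changed by −1.88 percentage points.

January: labor force = 173.61 + 16.90 = 190.51; u = 16.90/190.51 = 8.87%.
February: labor force = 177.97 + 13.37 = 191.34; u = 13.37/191.34 = 6.99%.
Change = 6.99% − 8.87% = −1.88 pp.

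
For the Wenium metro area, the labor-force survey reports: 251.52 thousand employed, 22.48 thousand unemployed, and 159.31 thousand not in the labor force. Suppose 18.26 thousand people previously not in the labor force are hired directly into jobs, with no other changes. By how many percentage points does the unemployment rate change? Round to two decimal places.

The unemployment rate changes by −0.51 percentage points.

Initially, labor force = 251.52 + 22.48 = 274.00 thousand, so u = 22.48/274.00 = 8.20%.
After the change, employed and labor force both rise by 18.26; unemployed unchanged → E = 269.78, U = 22.48, labor force = 292.26 thousand.
New unemployment rate = 22.48 / 292.26 = 7.69%.
Change = 7.69% − 8.20% = −0.51 percentage points.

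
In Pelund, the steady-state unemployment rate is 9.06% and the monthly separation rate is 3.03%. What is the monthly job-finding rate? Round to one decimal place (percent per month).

Job-finding rate ≈ 30.4% per month.

From u* = s/(s+f): f = s·(1−u)/u.
f = 3.03 × (1 − 0.0906) / 0.0906 = 2.7555 / 0.0906 ≈ 30.4% per month.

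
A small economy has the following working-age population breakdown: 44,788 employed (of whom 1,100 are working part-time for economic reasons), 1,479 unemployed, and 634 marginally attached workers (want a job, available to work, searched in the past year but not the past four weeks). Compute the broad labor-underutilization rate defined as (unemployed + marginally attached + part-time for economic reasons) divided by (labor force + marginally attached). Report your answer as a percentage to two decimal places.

Broad underutilization rate ≈ 6.85%.

Labor force = 44,788 + 1,479 = 46,267.
Numerator = 1,479 + 634 + 1,100 = 3,213.
Denominator = 46,267 + 634 = 46,901.
Broad rate = 3,213 / 46,901 = 6.85%.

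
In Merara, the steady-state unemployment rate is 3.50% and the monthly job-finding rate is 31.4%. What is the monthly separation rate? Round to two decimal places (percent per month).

Separation rate ≈ 1.14% per month.

From u* = s/(s+f): s = u·f/(1−u).
s = 0.0350 × 31.4 / (1 − 0.0350) = 1.0990 / 0.9650 ≈ 1.14% per month.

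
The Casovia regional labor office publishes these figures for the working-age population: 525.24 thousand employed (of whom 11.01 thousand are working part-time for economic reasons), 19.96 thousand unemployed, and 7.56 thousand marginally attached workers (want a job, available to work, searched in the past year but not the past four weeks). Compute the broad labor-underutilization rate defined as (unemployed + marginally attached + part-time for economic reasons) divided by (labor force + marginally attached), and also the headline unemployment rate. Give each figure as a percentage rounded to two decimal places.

Broad underutilization rate ≈ 6.97%; headline unemployment rate ≈ 3.66%.

Labor force = 525.24 + 19.96 = 545.20 thousand.
Numerator = 19.96 + 7.56 + 11.01 = 38.53 thousand.
Denominator = 545.20 + 7.56 = 552.76 thousand.
Broad rate = 38.53 / 552.76 = 6.97%.
Headline unemployment rate = 19.96 / 545.20 = 3.66%.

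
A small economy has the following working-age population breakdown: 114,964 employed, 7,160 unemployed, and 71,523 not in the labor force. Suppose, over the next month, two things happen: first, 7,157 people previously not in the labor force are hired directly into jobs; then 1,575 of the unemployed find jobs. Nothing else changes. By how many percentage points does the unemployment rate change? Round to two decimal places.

Initially, labor force = 114,964 + 7,160 = 122,124, so u = 7,160/122,124 = 5.86%.
After the first change, employed and labor force both rise by 7,157; unemployed unchanged → E = 122,121, U = 7,160, labor force = 129,281.
After the second change, unemployed falls and employed rises by 1,575; labor force unchanged → E = 123,696, U = 5,585, labor force = 129,281.
New unemployment rate = 5,585 / 129,281 = 4.32%.
Change = 4.32% − 5.86% = −1.54 percentage points.

The unemployment rate changes by −1.54 percentage points.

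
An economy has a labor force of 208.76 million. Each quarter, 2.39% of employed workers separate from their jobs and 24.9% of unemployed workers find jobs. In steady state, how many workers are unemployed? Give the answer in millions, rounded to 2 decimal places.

Steady-state unemployment rate u* = s/(s+f) = 2.39/(2.39+24.9) = 0.087578.
Unemployed = u* × labor force = 0.087578 × 208.76 ≈ 18.28 million.

About 18.28 million are unemployed in steady state.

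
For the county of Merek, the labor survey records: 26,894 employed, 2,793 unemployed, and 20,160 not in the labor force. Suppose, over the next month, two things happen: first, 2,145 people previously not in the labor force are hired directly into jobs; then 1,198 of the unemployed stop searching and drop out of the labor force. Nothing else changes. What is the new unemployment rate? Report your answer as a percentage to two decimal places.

New unemployment rate ≈ 5.21%.

Initially, labor force = 26,894 + 2,793 = 29,687, so u = 2,793/29,687 = 9.41%.
After the first change, employed and labor force both rise by 2,145; unemployed unchanged → E = 29,039, U = 2,793, labor force = 31,832.
After the second change, unemployed and labor force both fall by 1,198 → E = 29,039, U = 1,595, labor force = 30,634.
New unemployment rate = 1,595 / 30,634 = 5.21%.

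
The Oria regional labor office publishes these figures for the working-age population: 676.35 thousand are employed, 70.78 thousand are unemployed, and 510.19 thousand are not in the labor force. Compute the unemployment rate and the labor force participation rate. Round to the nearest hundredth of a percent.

Unemployment rate ≈ 9.47%; labor force participation rate ≈ 59.42%.

Labor force = employed + unemployed = 676.35 + 70.78 = 747.13 thousand.
Working-age population = 747.13 + 510.19 = 1,257.32 thousand.
Unemployment rate = 70.78 / 747.13 = 9.47%.
Labor force participation rate = 747.13 / 1,257.32 = 59.42%.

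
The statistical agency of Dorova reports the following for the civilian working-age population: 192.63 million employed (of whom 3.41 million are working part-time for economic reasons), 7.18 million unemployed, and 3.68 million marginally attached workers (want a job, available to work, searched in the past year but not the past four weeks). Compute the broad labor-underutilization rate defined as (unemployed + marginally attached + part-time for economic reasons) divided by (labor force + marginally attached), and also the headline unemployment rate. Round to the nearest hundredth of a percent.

Labor force = 192.63 + 7.18 = 199.81 million.
Numerator = 7.18 + 3.68 + 3.41 = 14.27 million.
Denominator = 199.81 + 3.68 = 203.49 million.
Broad rate = 14.27 / 203.49 = 7.01%.
Headline unemployment rate = 7.18 / 199.81 = 3.59%.

Broad underutilization rate ≈ 7.01%; headline unemployment rate ≈ 3.59%.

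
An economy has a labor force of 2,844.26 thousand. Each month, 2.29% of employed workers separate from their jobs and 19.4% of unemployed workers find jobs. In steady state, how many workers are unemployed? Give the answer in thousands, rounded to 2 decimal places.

About 300.29 thousand are unemployed in steady state.

Steady-state unemployment rate u* = s/(s+f) = 2.29/(2.29+19.4) = 0.105579.
Unemployed = u* × labor force = 0.105579 × 2,844.26 ≈ 300.29 thousand.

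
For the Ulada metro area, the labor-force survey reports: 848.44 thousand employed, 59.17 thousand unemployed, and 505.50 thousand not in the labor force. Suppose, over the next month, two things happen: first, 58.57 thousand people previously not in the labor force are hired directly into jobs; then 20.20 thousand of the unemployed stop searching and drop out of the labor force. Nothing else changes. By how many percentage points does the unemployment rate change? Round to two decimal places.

The unemployment rate changes by −2.40 percentage points.

Initially, labor force = 848.44 + 59.17 = 907.61 thousand, so u = 59.17/907.61 = 6.52%.
After the first change, employed and labor force both rise by 58.57; unemployed unchanged → E = 907.01, U = 59.17, labor force = 966.18 thousand.
After the second change, unemployed and labor force both fall by 20.20 → E = 907.01, U = 38.97, labor force = 945.98 thousand.
New unemployment rate = 38.97 / 945.98 = 4.12%.
Change = 4.12% − 6.52% = −2.40 percentage points.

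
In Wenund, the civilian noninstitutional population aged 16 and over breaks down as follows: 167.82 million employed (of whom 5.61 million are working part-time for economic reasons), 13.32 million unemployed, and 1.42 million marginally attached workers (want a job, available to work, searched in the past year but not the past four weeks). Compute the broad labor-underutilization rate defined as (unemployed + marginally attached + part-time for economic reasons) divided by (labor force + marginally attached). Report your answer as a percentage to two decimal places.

Broad underutilization rate ≈ 11.15%.

Labor force = 167.82 + 13.32 = 181.14 million.
Numerator = 13.32 + 1.42 + 5.61 = 20.35 million.
Denominator = 181.14 + 1.42 = 182.56 million.
Broad rate = 20.35 / 182.56 = 11.15%.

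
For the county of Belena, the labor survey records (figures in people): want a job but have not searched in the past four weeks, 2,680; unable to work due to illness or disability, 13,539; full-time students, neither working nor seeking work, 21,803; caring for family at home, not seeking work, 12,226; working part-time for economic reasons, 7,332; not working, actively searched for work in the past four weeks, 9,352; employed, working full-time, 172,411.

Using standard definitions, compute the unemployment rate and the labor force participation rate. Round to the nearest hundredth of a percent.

Unemployment rate ≈ 4.95%; labor force participation rate ≈ 79.01%.

Employed = 7,332 + 172,411 = 179,743 (anyone who worked, including part-time for economic reasons, counts as employed).
Unemployed = 9,352.
Labor force = 179,743 + 9,352 = 189,095.
Not in labor force = 2,680 + 13,539 + 21,803 + 12,226 = 50,248 (those not working and not actively searching are outside the labor force — including those who want a job but have given up searching).
Civilian working-age population = 189,095 + 50,248 = 239,343.
Unemployment rate = 9,352 / 189,095 = 4.95%.
Labor force participation rate = 189,095 / 239,343 = 79.01%.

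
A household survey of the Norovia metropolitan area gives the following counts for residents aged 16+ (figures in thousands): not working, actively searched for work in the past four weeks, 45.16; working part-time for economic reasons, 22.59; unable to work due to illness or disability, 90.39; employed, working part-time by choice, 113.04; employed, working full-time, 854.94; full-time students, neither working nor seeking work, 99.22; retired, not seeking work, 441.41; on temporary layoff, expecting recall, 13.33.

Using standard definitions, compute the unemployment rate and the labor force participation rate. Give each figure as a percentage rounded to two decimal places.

Unemployment rate ≈ 5.58%; labor force participation rate ≈ 62.44%.

Employed = 22.59 + 113.04 + 854.94 = 990.57 thousand (anyone who worked, including part-time for economic reasons, counts as employed).
Unemployed = 45.16 + 13.33 = 58.49 thousand (jobless and actively searching, or on temporary layoff).
Labor force = 990.57 + 58.49 = 1,049.06 thousand.
Not in labor force = 90.39 + 99.22 + 441.41 = 631.02 thousand (those not working and not actively searching are outside the labor force).
Civilian working-age population = 1,049.06 + 631.02 = 1,680.08 thousand.
Unemployment rate = 58.49 / 1,049.06 = 5.58%.
Labor force participation rate = 1,049.06 / 1,680.08 = 62.44%.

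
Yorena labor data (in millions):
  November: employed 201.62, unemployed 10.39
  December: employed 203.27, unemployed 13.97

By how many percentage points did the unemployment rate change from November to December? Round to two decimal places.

The unemployment rate changed by +1.53 percentage points.

November: labor force = 201.62 + 10.39 = 212.01; u = 10.39/212.01 = 4.90%.
December: labor force = 203.27 + 13.97 = 217.24; u = 13.97/217.24 = 6.43%.
Change = 6.43% − 4.90% = +1.53 pp.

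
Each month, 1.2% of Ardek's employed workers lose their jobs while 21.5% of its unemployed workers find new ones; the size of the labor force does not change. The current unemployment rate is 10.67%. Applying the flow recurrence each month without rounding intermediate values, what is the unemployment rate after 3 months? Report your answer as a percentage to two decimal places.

Unemployment rate after three months ≈ 7.77%.

With a fixed labor force, u_{t+1} = u_t + s·(1−u_t) − f·u_t = u_t·(1−s−f) + s.
Here 1−s−f = 0.773 and s = 0.012.
u_1 = 0.106700 × 0.773 + 0.012 = 0.094479.
u_2 = 0.094479 × 0.773 + 0.012 = 0.085032.
u_3 = 0.085032 × 0.773 + 0.012 = 0.077730.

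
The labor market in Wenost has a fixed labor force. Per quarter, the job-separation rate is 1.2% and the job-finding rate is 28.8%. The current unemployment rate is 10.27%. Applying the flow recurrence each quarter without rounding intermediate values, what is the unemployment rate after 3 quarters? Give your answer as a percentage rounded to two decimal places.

Unemployment rate after three quarters ≈ 6.15%.

With a fixed labor force, u_{t+1} = u_t + s·(1−u_t) − f·u_t = u_t·(1−s−f) + s.
Here 1−s−f = 0.700 and s = 0.012.
u_1 = 0.102700 × 0.700 + 0.012 = 0.083890.
u_2 = 0.083890 × 0.700 + 0.012 = 0.070723.
u_3 = 0.070723 × 0.700 + 0.012 = 0.061506.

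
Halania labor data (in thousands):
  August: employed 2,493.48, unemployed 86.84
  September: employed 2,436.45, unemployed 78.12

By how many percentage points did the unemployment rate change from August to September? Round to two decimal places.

The unemployment rate changed by −0.26 percentage points.

August: labor force = 2,493.48 + 86.84 = 2,580.32; u = 86.84/2,580.32 = 3.37%.
September: labor force = 2,436.45 + 78.12 = 2,514.57; u = 78.12/2,514.57 = 3.11%.
Change = 3.11% − 3.37% = −0.26 pp.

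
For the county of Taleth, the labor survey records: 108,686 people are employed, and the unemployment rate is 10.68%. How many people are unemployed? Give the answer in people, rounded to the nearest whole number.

About 12,996 are unemployed.

Let U be the number unemployed. The labor force is E + U, and U/(E+U) = 0.1068.
So U = 0.1068 × 108,686 / (1 − 0.1068) = 11607.66 / 0.8932 ≈ 12,996.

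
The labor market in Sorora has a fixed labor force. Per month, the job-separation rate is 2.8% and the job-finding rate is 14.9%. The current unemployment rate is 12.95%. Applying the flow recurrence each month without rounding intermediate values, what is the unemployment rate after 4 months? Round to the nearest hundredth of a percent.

Unemployment rate after four months ≈ 14.50%.

With a fixed labor force, u_{t+1} = u_t + s·(1−u_t) − f·u_t = u_t·(1−s−f) + s.
Here 1−s−f = 0.823 and s = 0.028.
u_1 = 0.129500 × 0.823 + 0.028 = 0.134578.
u_2 = 0.134578 × 0.823 + 0.028 = 0.138758.
u_3 = 0.138758 × 0.823 + 0.028 = 0.142198.
u_4 = 0.142198 × 0.823 + 0.028 = 0.145029.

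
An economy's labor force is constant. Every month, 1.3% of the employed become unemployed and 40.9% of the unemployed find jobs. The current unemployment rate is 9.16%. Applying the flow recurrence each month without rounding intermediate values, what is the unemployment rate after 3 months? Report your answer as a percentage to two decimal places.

Unemployment rate after three months ≈ 4.25%.

With a fixed labor force, u_{t+1} = u_t + s·(1−u_t) − f·u_t = u_t·(1−s−f) + s.
Here 1−s−f = 0.578 and s = 0.013.
u_1 = 0.091600 × 0.578 + 0.013 = 0.065945.
u_2 = 0.065945 × 0.578 + 0.013 = 0.051116.
u_3 = 0.051116 × 0.578 + 0.013 = 0.042545.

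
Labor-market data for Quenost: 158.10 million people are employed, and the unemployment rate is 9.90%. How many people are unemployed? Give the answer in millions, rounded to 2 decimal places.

About 17.37 million are unemployed.

Let U be the number unemployed. The labor force is E + U, and U/(E+U) = 0.0990.
So U = 0.0990 × 158.10 / (1 − 0.0990) = 15.6519 / 0.9010 ≈ 17.37 million.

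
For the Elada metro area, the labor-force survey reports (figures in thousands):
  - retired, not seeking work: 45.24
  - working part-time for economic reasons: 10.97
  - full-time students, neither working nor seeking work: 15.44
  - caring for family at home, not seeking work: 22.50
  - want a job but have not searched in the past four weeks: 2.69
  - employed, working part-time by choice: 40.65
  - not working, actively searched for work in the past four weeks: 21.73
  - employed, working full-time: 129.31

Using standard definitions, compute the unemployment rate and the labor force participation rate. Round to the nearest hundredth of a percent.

Unemployment rate ≈ 10.72%; labor force participation rate ≈ 70.24%.

Employed = 10.97 + 40.65 + 129.31 = 180.93 thousand (anyone who worked, including part-time for economic reasons, counts as employed).
Unemployed = 21.73 thousand.
Labor force = 180.93 + 21.73 = 202.66 thousand.
Not in labor force = 45.24 + 15.44 + 22.50 + 2.69 = 85.87 thousand (those not working and not actively searching are outside the labor force — including those who want a job but have given up searching).
Civilian working-age population = 202.66 + 85.87 = 288.53 thousand.
Unemployment rate = 21.73 / 202.66 = 10.72%.
Labor force participation rate = 202.66 / 288.53 = 70.24%.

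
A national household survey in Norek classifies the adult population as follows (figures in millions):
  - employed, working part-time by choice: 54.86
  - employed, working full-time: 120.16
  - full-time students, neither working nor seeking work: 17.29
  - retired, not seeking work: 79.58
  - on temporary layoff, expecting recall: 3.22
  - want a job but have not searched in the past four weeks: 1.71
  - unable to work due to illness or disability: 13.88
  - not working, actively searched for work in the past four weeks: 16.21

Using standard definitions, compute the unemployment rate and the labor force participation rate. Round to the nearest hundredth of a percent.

Employed = 54.86 + 120.16 = 175.02 million.
Unemployed = 3.22 + 16.21 = 19.43 million (jobless and actively searching, or on temporary layoff).
Labor force = 175.02 + 19.43 = 194.45 million.
Not in labor force = 17.29 + 79.58 + 1.71 + 13.88 = 112.46 million (those not working and not actively searching are outside the labor force — including those who want a job but have given up searching).
Civilian working-age population = 194.45 + 112.46 = 306.91 million.
Unemployment rate = 19.43 / 194.45 = 9.99%.
Labor force participation rate = 194.45 / 306.91 = 63.36%.

Unemployment rate ≈ 9.99%; labor force participation rate ≈ 63.36%.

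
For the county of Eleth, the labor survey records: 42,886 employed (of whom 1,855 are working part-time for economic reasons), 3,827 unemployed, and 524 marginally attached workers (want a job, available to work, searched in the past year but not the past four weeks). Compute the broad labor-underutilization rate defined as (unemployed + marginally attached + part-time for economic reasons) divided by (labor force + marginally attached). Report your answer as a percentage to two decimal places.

Broad underutilization rate ≈ 13.14%.

Labor force = 42,886 + 3,827 = 46,713.
Numerator = 3,827 + 524 + 1,855 = 6,206.
Denominator = 46,713 + 524 = 47,237.
Broad rate = 6,206 / 47,237 = 13.14%.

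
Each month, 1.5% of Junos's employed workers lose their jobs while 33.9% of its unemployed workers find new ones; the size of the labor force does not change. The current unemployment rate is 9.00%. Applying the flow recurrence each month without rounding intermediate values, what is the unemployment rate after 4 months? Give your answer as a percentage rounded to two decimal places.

With a fixed labor force, u_{t+1} = u_t + s·(1−u_t) − f·u_t = u_t·(1−s−f) + s.
Here 1−s−f = 0.646 and s = 0.015.
u_1 = 0.090000 × 0.646 + 0.015 = 0.073140.
u_2 = 0.073140 × 0.646 + 0.015 = 0.062248.
u_3 = 0.062248 × 0.646 + 0.015 = 0.055212.
u_4 = 0.055212 × 0.646 + 0.015 = 0.050667.

Unemployment rate after four months ≈ 5.07%.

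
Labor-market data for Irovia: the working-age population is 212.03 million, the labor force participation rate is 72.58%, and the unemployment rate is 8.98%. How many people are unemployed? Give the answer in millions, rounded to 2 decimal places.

Labor force = 0.7258 × 212.03 = 153.89 million.
Unemployed = 0.0898 × 153.89 ≈ 13.82 million.

About 13.82 million are unemployed.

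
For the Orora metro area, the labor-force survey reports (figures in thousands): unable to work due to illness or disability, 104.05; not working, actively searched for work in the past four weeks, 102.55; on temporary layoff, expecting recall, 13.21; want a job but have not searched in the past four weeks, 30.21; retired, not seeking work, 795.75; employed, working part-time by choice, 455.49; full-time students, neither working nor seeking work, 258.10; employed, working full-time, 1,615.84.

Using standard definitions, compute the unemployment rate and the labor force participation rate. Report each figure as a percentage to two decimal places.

Employed = 455.49 + 1,615.84 = 2,071.33 thousand.
Unemployed = 102.55 + 13.21 = 115.76 thousand (jobless and actively searching, or on temporary layoff).
Labor force = 2,071.33 + 115.76 = 2,187.09 thousand.
Not in labor force = 104.05 + 30.21 + 795.75 + 258.10 = 1,188.11 thousand (those not working and not actively searching are outside the labor force — including those who want a job but have given up searching).
Civilian working-age population = 2,187.09 + 1,188.11 = 3,375.20 thousand.
Unemployment rate = 115.76 / 2,187.09 = 5.29%.
Labor force participation rate = 2,187.09 / 3,375.20 = 64.80%.

Unemployment rate ≈ 5.29%; labor force participation rate ≈ 64.80%.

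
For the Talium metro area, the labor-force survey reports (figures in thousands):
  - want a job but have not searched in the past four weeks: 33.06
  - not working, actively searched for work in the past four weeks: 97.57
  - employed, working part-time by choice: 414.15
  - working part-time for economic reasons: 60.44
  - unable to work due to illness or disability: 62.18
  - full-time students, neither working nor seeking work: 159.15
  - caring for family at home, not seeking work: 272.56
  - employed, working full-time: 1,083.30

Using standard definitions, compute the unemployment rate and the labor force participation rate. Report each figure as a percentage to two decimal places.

Employed = 414.15 + 60.44 + 1,083.30 = 1,557.89 thousand (anyone who worked, including part-time for economic reasons, counts as employed).
Unemployed = 97.57 thousand.
Labor force = 1,557.89 + 97.57 = 1,655.46 thousand.
Not in labor force = 33.06 + 62.18 + 159.15 + 272.56 = 526.95 thousand (those not working and not actively searching are outside the labor force — including those who want a job but have given up searching).
Civilian working-age population = 1,655.46 + 526.95 = 2,182.41 thousand.
Unemployment rate = 97.57 / 1,655.46 = 5.89%.
Labor force participation rate = 1,655.46 / 2,182.41 = 75.85%.

Unemployment rate ≈ 5.89%; labor force participation rate ≈ 75.85%.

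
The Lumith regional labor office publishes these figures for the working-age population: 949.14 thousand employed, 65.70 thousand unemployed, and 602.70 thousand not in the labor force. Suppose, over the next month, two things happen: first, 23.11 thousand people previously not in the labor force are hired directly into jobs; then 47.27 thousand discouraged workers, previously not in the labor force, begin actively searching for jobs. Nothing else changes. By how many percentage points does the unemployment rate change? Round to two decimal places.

Initially, labor force = 949.14 + 65.70 = 1,014.84 thousand, so u = 65.70/1,014.84 = 6.47%.
After the first change, employed and labor force both rise by 23.11; unemployed unchanged → E = 972.25, U = 65.70, labor force = 1,037.95 thousand.
After the second change, unemployed and labor force both rise by 47.27 → E = 972.25, U = 112.97, labor force = 1,085.22 thousand.
New unemployment rate = 112.97 / 1,085.22 = 10.41%.
Change = 10.41% − 6.47% = +3.94 percentage points.

The unemployment rate changes by +3.94 percentage points.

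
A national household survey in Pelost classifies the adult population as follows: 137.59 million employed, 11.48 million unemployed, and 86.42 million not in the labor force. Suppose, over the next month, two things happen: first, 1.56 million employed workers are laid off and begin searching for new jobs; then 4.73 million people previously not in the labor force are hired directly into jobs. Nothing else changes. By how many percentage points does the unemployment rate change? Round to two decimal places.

Initially, labor force = 137.59 + 11.48 = 149.07 million, so u = 11.48/149.07 = 7.70%.
After the first change, employed falls and unemployed rises by 1.56; labor force unchanged → E = 136.03, U = 13.04, labor force = 149.07 million.
After the second change, employed and labor force both rise by 4.73; unemployed unchanged → E = 140.76, U = 13.04, labor force = 153.80 million.
New unemployment rate = 13.04 / 153.80 = 8.48%.
Change = 8.48% − 7.70% = +0.78 percentage points.

The unemployment rate changes by +0.78 percentage points.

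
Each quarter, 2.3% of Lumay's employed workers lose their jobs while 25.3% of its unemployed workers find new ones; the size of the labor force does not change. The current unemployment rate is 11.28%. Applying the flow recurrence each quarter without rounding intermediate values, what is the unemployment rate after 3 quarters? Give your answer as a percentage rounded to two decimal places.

Unemployment rate after three quarters ≈ 9.45%.

With a fixed labor force, u_{t+1} = u_t + s·(1−u_t) − f·u_t = u_t·(1−s−f) + s.
Here 1−s−f = 0.724 and s = 0.023.
u_1 = 0.112800 × 0.724 + 0.023 = 0.104667.
u_2 = 0.104667 × 0.724 + 0.023 = 0.098779.
u_3 = 0.098779 × 0.724 + 0.023 = 0.094516.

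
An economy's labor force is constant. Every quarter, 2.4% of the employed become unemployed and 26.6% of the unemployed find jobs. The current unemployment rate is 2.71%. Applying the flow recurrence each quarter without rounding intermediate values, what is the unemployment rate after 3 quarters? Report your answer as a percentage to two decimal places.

With a fixed labor force, u_{t+1} = u_t + s·(1−u_t) − f·u_t = u_t·(1−s−f) + s.
Here 1−s−f = 0.710 and s = 0.024.
u_1 = 0.027100 × 0.710 + 0.024 = 0.043241.
u_2 = 0.043241 × 0.710 + 0.024 = 0.054701.
u_3 = 0.054701 × 0.710 + 0.024 = 0.062838.

Unemployment rate after three quarters ≈ 6.28%.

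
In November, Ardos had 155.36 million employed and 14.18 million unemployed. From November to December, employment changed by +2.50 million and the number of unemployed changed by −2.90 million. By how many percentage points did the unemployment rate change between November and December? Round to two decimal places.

The unemployment rate changed by −1.69 percentage points.

November: labor force = 155.36 + 14.18 = 169.54; u = 14.18/169.54 = 8.36%.
December: labor force = 157.86 + 11.28 = 169.14; u = 11.28/169.14 = 6.67%.
Change = 6.67% − 8.36% = −1.69 pp.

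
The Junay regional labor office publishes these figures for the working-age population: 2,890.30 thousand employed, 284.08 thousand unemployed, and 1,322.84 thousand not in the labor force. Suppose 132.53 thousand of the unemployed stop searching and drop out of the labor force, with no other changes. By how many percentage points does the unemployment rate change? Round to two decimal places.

Initially, labor force = 2,890.30 + 284.08 = 3,174.38 thousand, so u = 284.08/3,174.38 = 8.95%.
After the change, unemployed and labor force both fall by 132.53 → E = 2,890.30, U = 151.55, labor force = 3,041.85 thousand.
New unemployment rate = 151.55 / 3,041.85 = 4.98%.
Change = 4.98% − 8.95% = −3.97 percentage points.

The unemployment rate changes by −3.97 percentage points.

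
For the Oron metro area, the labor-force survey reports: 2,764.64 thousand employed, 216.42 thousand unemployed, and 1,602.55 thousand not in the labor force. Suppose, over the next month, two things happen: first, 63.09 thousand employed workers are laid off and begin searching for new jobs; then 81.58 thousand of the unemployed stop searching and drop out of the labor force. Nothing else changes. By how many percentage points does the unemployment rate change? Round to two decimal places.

The unemployment rate changes by −0.43 percentage points.

Initially, labor force = 2,764.64 + 216.42 = 2,981.06 thousand, so u = 216.42/2,981.06 = 7.26%.
After the first change, employed falls and unemployed rises by 63.09; labor force unchanged → E = 2,701.55, U = 279.51, labor force = 2,981.06 thousand.
After the second change, unemployed and labor force both fall by 81.58 → E = 2,701.55, U = 197.93, labor force = 2,899.48 thousand.
New unemployment rate = 197.93 / 2,899.48 = 6.83%.
Change = 6.83% − 7.26% = −0.43 percentage points.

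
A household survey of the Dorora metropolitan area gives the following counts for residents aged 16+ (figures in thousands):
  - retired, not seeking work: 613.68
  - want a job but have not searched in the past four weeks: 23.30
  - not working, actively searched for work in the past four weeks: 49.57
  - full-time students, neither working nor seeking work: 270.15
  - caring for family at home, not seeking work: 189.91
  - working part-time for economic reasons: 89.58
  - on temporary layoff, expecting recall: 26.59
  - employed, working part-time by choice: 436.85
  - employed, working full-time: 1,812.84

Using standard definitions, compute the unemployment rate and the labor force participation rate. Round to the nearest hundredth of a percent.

Employed = 89.58 + 436.85 + 1,812.84 = 2,339.27 thousand (anyone who worked, including part-time for economic reasons, counts as employed).
Unemployed = 49.57 + 26.59 = 76.16 thousand (jobless and actively searching, or on temporary layoff).
Labor force = 2,339.27 + 76.16 = 2,415.43 thousand.
Not in labor force = 613.68 + 23.30 + 270.15 + 189.91 = 1,097.04 thousand (those not working and not actively searching are outside the labor force — including those who want a job but have given up searching).
Civilian working-age population = 2,415.43 + 1,097.04 = 3,512.47 thousand.
Unemployment rate = 76.16 / 2,415.43 = 3.15%.
Labor force participation rate = 2,415.43 / 3,512.47 = 68.77%.

Unemployment rate ≈ 3.15%; labor force participation rate ≈ 68.77%.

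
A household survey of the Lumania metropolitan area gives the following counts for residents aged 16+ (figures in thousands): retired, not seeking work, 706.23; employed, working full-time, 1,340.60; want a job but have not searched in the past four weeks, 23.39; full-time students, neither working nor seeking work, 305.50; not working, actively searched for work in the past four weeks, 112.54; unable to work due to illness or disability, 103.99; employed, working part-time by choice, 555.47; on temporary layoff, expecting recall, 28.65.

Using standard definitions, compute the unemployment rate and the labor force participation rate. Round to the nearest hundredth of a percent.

Unemployment rate ≈ 6.93%; labor force participation rate ≈ 64.14%.

Employed = 1,340.60 + 555.47 = 1,896.07 thousand.
Unemployed = 112.54 + 28.65 = 141.19 thousand (jobless and actively searching, or on temporary layoff).
Labor force = 1,896.07 + 141.19 = 2,037.26 thousand.
Not in labor force = 706.23 + 23.39 + 305.50 + 103.99 = 1,139.11 thousand (those not working and not actively searching are outside the labor force — including those who want a job but have given up searching).
Civilian working-age population = 2,037.26 + 1,139.11 = 3,176.37 thousand.
Unemployment rate = 141.19 / 2,037.26 = 6.93%.
Labor force participation rate = 2,037.26 / 3,176.37 = 64.14%.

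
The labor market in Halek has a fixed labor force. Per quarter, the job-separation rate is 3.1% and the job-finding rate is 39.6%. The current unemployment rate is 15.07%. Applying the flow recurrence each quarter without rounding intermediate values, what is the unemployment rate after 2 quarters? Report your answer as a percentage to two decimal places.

Unemployment rate after two quarters ≈ 9.82%.

With a fixed labor force, u_{t+1} = u_t + s·(1−u_t) − f·u_t = u_t·(1−s−f) + s.
Here 1−s−f = 0.573 and s = 0.031.
u_1 = 0.150700 × 0.573 + 0.031 = 0.117351.
u_2 = 0.117351 × 0.573 + 0.031 = 0.098242.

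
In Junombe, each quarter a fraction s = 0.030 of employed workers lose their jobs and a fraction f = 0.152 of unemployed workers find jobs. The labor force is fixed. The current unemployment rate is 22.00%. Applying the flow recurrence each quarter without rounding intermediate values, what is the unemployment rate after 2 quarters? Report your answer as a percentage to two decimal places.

With a fixed labor force, u_{t+1} = u_t + s·(1−u_t) − f·u_t = u_t·(1−s−f) + s.
Here 1−s−f = 0.818 and s = 0.030.
u_1 = 0.220000 × 0.818 + 0.030 = 0.209960.
u_2 = 0.209960 × 0.818 + 0.030 = 0.201747.

Unemployment rate after two quarters ≈ 20.17%.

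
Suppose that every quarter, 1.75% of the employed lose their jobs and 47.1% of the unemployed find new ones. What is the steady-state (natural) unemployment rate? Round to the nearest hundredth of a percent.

At steady state the flows balance: s·E = f·U, so U/(E+U) = s/(s+f).
u* = 1.75 / (1.75 + 47.1) = 1.75 / 48.85 = 3.58%.

Steady-state unemployment rate ≈ 3.58%.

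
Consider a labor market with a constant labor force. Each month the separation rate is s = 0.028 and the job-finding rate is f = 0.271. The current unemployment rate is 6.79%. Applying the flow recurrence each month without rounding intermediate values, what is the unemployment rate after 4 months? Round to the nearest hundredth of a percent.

Unemployment rate after four months ≈ 8.74%.

With a fixed labor force, u_{t+1} = u_t + s·(1−u_t) − f·u_t = u_t·(1−s−f) + s.
Here 1−s−f = 0.701 and s = 0.028.
u_1 = 0.067900 × 0.701 + 0.028 = 0.075598.
u_2 = 0.075598 × 0.701 + 0.028 = 0.080994.
u_3 = 0.080994 × 0.701 + 0.028 = 0.084777.
u_4 = 0.084777 × 0.701 + 0.028 = 0.087429.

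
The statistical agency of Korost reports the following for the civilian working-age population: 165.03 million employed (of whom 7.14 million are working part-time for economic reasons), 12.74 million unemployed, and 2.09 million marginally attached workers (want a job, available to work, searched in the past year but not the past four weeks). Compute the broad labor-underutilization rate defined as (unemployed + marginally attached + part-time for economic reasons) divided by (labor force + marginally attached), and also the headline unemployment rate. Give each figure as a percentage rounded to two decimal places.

Broad underutilization rate ≈ 12.22%; headline unemployment rate ≈ 7.17%.

Labor force = 165.03 + 12.74 = 177.77 million.
Numerator = 12.74 + 2.09 + 7.14 = 21.97 million.
Denominator = 177.77 + 2.09 = 179.86 million.
Broad rate = 21.97 / 179.86 = 12.22%.
Headline unemployment rate = 12.74 / 177.77 = 7.17%.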